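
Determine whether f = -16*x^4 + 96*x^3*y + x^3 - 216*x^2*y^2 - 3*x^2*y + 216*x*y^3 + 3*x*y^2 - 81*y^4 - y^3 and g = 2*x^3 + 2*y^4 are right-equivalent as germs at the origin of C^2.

The Hessian of f at 0 has rank 0. Corank 2; j^3 = (x - y)^3 is a perfect cube, so E-series; the 4-jet and mu = 6 give E_6. The Hessian of g at 0 has rank 0. Corank 2; j^3 = 2*x^3 is a perfect cube, so E-series; the 4-jet and mu = 6 give E_6. Both have type E_6, hence right-equivalent.

Yes.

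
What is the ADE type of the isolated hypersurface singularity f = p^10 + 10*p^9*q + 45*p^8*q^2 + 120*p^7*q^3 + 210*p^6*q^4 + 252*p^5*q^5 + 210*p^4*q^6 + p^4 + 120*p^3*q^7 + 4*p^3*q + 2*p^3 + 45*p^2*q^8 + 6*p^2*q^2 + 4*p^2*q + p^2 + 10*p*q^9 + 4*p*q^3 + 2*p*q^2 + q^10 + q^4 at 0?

The Hessian of f at 0 has rank 1. Corank 1: A-series; mu = 9 gives A_9.

A_{9}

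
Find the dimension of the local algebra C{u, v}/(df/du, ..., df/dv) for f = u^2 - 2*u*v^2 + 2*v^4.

3

The Hessian of f at 0 has rank 1. Corank 1: A-series; mu = 3 gives A_3.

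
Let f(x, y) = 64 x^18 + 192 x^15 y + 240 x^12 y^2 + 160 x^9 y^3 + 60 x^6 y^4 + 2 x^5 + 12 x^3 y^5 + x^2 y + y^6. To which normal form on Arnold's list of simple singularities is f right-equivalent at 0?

D_7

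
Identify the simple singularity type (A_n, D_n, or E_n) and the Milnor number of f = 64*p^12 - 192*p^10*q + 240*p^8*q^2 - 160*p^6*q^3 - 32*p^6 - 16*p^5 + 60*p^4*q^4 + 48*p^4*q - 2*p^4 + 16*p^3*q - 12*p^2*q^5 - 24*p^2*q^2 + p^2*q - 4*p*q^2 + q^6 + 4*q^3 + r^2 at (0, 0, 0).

Type D_7, Milnor number mu = 7.

The Hessian of f at 0 has rank 1. Corank 2; j^3 = q*(p - 2*q)^2 has shape L^2 M (L != M), so D-series; mu = 7 gives D_7.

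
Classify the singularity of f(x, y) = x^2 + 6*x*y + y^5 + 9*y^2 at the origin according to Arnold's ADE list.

The Hessian of f at 0 has rank 1. Corank 1: A-series; mu = 4 gives A_4.

A_{4}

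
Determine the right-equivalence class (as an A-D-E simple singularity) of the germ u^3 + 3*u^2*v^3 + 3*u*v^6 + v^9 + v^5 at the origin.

The Hessian of f at 0 has rank 0. Corank 2; j^3 = u^3 is a perfect cube, so E-series; the 5-jet and mu = 8 give E_8.

E_{8}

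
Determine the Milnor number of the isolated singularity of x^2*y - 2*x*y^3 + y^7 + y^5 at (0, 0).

8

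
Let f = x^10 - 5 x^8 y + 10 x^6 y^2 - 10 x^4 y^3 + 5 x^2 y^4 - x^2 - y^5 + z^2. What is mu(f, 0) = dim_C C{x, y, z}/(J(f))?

The Hessian of f at 0 is [[-2, 0, 0], [0, 0, 0], [0, 0, 2]] with rank 2, so corank 1. A Groebner basis of the Jacobian ideal J(f) in C{x,y,z} is {y^4, x, z}; counting standard monomials gives mu = 4. Corank 1: A-series; mu = 4 gives A_4.

4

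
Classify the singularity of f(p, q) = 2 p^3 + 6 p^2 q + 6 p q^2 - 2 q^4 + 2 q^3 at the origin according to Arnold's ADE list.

E6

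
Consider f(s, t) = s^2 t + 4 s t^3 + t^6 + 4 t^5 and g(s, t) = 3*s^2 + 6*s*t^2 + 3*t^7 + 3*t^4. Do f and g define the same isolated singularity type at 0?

No.

The Hessian of f at 0 is [[0, 0], [0, 0]] with rank 0, so corank 2. A Groebner basis of the Jacobian ideal J(f) in C{s,t} is {s^3, s^2*t + 2*s^2/3 + 4*s*t^2/3, s*t/2 + t^3}; counting standard monomials gives mu = 7. Corank 2; j^3 = s^2*t has shape L^2 M (L != M), so D-series; mu = 7 gives D_7. The Hessian of g at 0 is [[6, 0], [0, 0]] with rank 1, so corank 1. A Groebner basis of the Jacobian ideal J(g) in C{s,t} is {s^3, s + t^2}; counting standard monomials gives mu = 6. Corank 1: A-series; mu = 6 gives A_6. f is D_7 but g is A_6, hence not right-equivalent.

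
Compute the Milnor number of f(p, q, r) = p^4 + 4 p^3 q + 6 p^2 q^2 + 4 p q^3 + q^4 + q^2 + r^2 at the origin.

3

The Hessian of f at 0 is [[0, 0, 0], [0, 2, 0], [0, 0, 2]] with rank 2, so corank 1. A Groebner basis of the Jacobian ideal J(f) in C{p,q,r} is {p^3, q, r}; counting standard monomials gives mu = 3. Corank 1: A-series; mu = 3 gives A_3.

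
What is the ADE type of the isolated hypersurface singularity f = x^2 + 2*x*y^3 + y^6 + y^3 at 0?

The Hessian of f at 0 has rank 1. Corank 1: A-series; mu = 2 gives A_2.

A2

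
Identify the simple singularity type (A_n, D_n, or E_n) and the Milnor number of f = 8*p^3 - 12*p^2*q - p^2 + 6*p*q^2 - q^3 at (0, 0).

Type A2, Milnor number mu = 2.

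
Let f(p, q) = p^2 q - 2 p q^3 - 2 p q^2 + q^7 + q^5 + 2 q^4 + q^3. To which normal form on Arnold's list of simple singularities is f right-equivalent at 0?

D_{8}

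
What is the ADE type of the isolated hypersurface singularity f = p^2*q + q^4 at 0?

D5

The Hessian of f at 0 is [[0, 0], [0, 0]] with rank 0, so corank 2. A Groebner basis of the Jacobian ideal J(f) in C{p,q} is {p^3, p^2/4 + q^3, p*q}; counting standard monomials gives mu = 5. Corank 2; j^3 = p^2*q has shape L^2 M (L != M), so D-series; mu = 5 gives D_5.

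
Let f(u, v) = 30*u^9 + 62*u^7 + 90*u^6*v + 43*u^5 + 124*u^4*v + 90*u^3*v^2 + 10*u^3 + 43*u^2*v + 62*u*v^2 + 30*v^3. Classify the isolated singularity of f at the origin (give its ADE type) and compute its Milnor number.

Type D_4, Milnor number mu = 4.

The Hessian of f at 0 is [[0, 0], [0, 0]] with rank 0, so corank 2. A Groebner basis of the Jacobian ideal J(f) in C{u,v} is {v^3, u^2 - 26*v^2/11, u*v + 17*v^2/11}; counting standard monomials gives mu = 4. Corank 2; j^3 = (2*u + 3*v)*(5*u^2 + 14*u*v + 10*v^2) splits into three distinct lines over C (the quadratic factor has nonzero discriminant), so D_4.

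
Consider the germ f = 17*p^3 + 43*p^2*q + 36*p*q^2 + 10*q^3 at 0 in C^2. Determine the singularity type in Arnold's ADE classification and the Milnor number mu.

The Hessian of f at 0 has rank 0. Corank 2; j^3 = (p + q)*(17*p^2 + 26*p*q + 10*q^2) splits into three distinct lines over C (the quadratic factor has nonzero discriminant), so D_4.

Type D_{4}, Milnor number mu = 4.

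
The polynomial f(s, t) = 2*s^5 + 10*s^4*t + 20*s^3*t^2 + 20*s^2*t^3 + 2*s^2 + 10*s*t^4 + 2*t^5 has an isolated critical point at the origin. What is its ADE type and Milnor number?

Type A_4, Milnor number mu = 4.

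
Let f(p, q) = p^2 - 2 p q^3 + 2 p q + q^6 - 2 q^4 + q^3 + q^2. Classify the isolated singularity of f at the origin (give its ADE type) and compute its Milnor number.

The Hessian of f at 0 is [[2, 2], [2, 2]] with rank 1, so corank 1. A Groebner basis of the Jacobian ideal J(f) in C{p,q} is {q^2, p + q}; counting standard monomials gives mu = 2. Corank 1: A-series; mu = 2 gives A_2.

Type A_{2}, Milnor number mu = 2.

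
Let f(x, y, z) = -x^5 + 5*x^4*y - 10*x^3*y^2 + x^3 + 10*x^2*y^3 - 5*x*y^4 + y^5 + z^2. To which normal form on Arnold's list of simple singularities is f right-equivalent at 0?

E_8

The Hessian of f at 0 is [[0, 0, 0], [0, 0, 0], [0, 0, 2]] with rank 1, so corank 2. A Groebner basis of the Jacobian ideal J(f) in C{x,y,z} is {y^5, x*y^3 - y^4/4, x^2, z}; counting standard monomials gives mu = 8. Corank 2; j^3 = x^3 is a perfect cube, so E-series; the 5-jet and mu = 8 give E_8.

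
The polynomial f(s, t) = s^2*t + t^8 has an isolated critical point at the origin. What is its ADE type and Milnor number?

Type D_9, Milnor number mu = 9.

The Hessian of f at 0 has rank 0. Corank 2; j^3 = s^2*t has shape L^2 M (L != M), so D-series; mu = 9 gives D_9.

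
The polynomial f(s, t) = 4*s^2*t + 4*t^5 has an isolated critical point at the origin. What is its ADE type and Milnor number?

Type D_{6}, Milnor number mu = 6.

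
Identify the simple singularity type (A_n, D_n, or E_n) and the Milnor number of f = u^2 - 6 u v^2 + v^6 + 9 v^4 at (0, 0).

Type A_{5}, Milnor number mu = 5.

The Hessian of f at 0 is [[2, 0], [0, 0]] with rank 1, so corank 1. A Groebner basis of the Jacobian ideal J(f) in C{u,v} is {u^3, u^2*v, -u/3 + v^2}; counting standard monomials gives mu = 5. Corank 1: A-series; mu = 5 gives A_5.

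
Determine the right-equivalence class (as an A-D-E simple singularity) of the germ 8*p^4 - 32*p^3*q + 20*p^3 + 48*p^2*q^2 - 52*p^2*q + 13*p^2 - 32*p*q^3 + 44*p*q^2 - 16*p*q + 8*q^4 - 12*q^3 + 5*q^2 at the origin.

The Hessian of f at 0 is [[26, -16], [-16, 10]] with rank 2, so corank 0. A Groebner basis of the Jacobian ideal J(f) in C{p,q} is {p, q}; counting standard monomials gives mu = 1. Corank 0: nondegenerate Morse point, so A_1.

A1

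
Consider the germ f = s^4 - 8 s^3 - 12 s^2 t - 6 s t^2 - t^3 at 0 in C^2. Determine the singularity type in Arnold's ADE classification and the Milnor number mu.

The Hessian of f at 0 is [[0, 0], [0, 0]] with rank 0, so corank 2. A Groebner basis of the Jacobian ideal J(f) in C{s,t} is {t^4, s*t^2 + t^3/3, s^2 + s*t + t^2/4}; counting standard monomials gives mu = 6. Corank 2; j^3 = -(2*s + t)^3 is a perfect cube, so E-series; the 4-jet and mu = 6 give E_6.

Type E_6, Milnor number mu = 6.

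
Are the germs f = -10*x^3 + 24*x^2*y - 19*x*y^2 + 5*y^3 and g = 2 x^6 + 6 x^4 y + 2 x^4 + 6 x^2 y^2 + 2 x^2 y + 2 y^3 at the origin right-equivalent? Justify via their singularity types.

The Hessian of f at 0 is [[0, 0], [0, 0]] with rank 0, so corank 2. A Groebner basis of the Jacobian ideal J(f) in C{x,y} is {y^3, x^2 - y^2/6, x*y - y^2/2}; counting standard monomials gives mu = 4. Corank 2; j^3 = -(x - y)*(10*x^2 - 14*x*y + 5*y^2) splits into three distinct lines over C (the quadratic factor has nonzero discriminant), so D_4. The Hessian of g at 0 is [[0, 0], [0, 0]] with rank 0, so corank 2. A Groebner basis of the Jacobian ideal J(g) in C{x,y} is {y^3, x^2 + 3*y^2, x*y}; counting standard monomials gives mu = 4. Corank 2; j^3 = 2*y*(x^2 + y^2) splits into three distinct lines over C (the quadratic factor has nonzero discriminant), so D_4. Both have type D_4, hence right-equivalent.

Yes.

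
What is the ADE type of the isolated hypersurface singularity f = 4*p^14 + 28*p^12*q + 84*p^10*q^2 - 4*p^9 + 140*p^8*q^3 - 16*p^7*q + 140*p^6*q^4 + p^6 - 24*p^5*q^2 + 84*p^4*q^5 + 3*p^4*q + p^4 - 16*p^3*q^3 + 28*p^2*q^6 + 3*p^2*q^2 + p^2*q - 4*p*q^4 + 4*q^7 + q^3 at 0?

D_4

The Hessian of f at 0 is [[0, 0], [0, 0]] with rank 0, so corank 2. A Groebner basis of the Jacobian ideal J(f) in C{p,q} is {q^3, p^2 + 3*q^2, p*q}; counting standard monomials gives mu = 4. Corank 2; j^3 = q*(p^2 + q^2) splits into three distinct lines over C (the quadratic factor has nonzero discriminant), so D_4.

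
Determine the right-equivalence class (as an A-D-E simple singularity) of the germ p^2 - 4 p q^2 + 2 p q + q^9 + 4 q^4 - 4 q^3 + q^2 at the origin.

A_{8}

The Hessian of f at 0 is [[2, 2], [2, 2]] with rank 1, so corank 1. A Groebner basis of the Jacobian ideal J(f) in C{p,q} is {p^4 + 4*p^3*q + 3*p^3 + 5*p^2*q + 5*p^2/4 + 3*p*q/2 + p/8 + q/8, -p/2 + q^2 - q/2}; counting standard monomials gives mu = 8. Corank 1: A-series; mu = 8 gives A_8.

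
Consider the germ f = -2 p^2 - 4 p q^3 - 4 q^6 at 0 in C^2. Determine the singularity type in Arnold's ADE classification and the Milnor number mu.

The Hessian of f at 0 is [[-4, 0], [0, 0]] with rank 1, so corank 1. A Groebner basis of the Jacobian ideal J(f) in C{p,q} is {p*q^2, p + q^3, p^2}; counting standard monomials gives mu = 5. Corank 1: A-series; mu = 5 gives A_5.

Type A5, Milnor number mu = 5.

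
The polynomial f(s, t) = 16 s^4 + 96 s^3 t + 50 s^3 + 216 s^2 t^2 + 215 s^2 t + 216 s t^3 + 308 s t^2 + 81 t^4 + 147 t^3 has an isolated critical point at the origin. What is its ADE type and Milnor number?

Type D_{5}, Milnor number mu = 5.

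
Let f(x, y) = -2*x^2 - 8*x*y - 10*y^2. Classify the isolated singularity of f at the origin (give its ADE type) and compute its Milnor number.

Type A_1, Milnor number mu = 1.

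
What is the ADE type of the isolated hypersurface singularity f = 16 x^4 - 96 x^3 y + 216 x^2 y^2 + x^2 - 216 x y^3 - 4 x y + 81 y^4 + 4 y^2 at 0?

The Hessian of f at 0 has rank 1. Corank 1: A-series; mu = 3 gives A_3.

A_3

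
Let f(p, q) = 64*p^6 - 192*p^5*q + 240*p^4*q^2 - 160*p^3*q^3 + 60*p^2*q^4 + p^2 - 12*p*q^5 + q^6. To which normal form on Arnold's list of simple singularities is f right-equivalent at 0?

A_{5}

The Hessian of f at 0 has rank 1. Corank 1: A-series; mu = 5 gives A_5.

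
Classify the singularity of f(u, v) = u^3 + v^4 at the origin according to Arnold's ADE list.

E6

The Hessian of f at 0 has rank 0. Corank 2; j^3 = u^3 is a perfect cube, so E-series; the 4-jet and mu = 6 give E_6.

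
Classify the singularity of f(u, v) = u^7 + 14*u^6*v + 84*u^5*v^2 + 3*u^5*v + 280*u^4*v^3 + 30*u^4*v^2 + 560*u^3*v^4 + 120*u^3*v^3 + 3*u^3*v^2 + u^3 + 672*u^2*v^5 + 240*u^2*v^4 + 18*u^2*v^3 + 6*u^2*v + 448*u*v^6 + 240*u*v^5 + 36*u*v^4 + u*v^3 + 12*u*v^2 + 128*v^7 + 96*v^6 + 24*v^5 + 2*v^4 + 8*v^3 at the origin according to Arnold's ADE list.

The Hessian of f at 0 has rank 0. Corank 2; j^3 = (u + 2*v)^3 is a perfect cube, so E-series; the 4-jet and mu = 7 give E_7.

E7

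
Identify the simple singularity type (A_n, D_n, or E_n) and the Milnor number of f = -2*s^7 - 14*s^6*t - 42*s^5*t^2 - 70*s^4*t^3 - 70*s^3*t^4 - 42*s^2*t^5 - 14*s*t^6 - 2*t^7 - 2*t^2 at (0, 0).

Type A_{6}, Milnor number mu = 6.

The Hessian of f at 0 is [[0, 0], [0, -4]] with rank 1, so corank 1. A Groebner basis of the Jacobian ideal J(f) in C{s,t} is {s^6, t}; counting standard monomials gives mu = 6. Corank 1: A-series; mu = 6 gives A_6.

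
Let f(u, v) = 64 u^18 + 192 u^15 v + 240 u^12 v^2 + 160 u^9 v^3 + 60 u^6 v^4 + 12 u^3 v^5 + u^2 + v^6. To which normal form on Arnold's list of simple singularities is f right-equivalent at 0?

The Hessian of f at 0 has rank 1. Corank 1: A-series; mu = 5 gives A_5.

A5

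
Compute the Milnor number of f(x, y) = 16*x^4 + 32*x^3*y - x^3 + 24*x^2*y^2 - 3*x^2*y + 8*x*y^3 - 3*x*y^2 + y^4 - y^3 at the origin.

The Hessian of f at 0 has rank 0. Corank 2; j^3 = -(x + y)^3 is a perfect cube, so E-series; the 4-jet and mu = 6 give E_6.

6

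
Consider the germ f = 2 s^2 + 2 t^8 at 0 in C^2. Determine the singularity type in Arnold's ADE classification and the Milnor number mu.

The Hessian of f at 0 has rank 1. Corank 1: A-series; mu = 7 gives A_7.

Type A_7, Milnor number mu = 7.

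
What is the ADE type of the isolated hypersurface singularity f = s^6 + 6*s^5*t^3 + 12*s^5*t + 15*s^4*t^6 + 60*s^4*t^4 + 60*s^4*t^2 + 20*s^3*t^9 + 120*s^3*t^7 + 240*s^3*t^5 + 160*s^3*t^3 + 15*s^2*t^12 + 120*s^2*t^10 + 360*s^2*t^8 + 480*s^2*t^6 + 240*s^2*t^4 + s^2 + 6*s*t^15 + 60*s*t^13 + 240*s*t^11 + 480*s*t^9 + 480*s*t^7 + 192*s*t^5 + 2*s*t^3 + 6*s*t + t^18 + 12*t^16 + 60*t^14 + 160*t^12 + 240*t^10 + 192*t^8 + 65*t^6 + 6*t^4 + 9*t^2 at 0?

The Hessian of f at 0 has rank 1. Corank 1: A-series; mu = 5 gives A_5.

A5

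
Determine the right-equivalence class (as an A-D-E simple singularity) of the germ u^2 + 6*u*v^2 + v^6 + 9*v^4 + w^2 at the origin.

The Hessian of f at 0 is [[2, 0, 0], [0, 0, 0], [0, 0, 2]] with rank 2, so corank 1. A Groebner basis of the Jacobian ideal J(f) in C{u,v,w} is {u^3, u^2*v, u/3 + v^2, w}; counting standard monomials gives mu = 5. Corank 1: A-series; mu = 5 gives A_5.

A5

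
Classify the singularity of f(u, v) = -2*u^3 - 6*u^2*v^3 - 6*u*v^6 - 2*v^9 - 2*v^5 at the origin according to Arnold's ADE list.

The Hessian of f at 0 has rank 0. Corank 2; j^3 = -2*u^3 is a perfect cube, so E-series; the 5-jet and mu = 8 give E_8.

E_{8}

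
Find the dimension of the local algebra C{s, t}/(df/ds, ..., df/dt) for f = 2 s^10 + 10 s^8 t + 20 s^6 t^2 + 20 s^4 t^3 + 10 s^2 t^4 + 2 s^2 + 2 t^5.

The Hessian of f at 0 has rank 1. Corank 1: A-series; mu = 4 gives A_4.

4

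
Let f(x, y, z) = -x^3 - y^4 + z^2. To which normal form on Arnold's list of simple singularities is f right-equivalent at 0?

The Hessian of f at 0 has rank 1. Corank 2; j^3 = -x^3 is a perfect cube, so E-series; the 4-jet and mu = 6 give E_6.

E_{6}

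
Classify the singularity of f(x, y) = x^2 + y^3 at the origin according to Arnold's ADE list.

A_{2}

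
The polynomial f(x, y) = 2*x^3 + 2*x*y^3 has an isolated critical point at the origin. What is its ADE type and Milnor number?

Type E_7, Milnor number mu = 7.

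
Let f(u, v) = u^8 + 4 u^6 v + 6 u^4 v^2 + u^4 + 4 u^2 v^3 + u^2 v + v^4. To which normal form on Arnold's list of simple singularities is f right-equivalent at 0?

D_{5}

The Hessian of f at 0 is [[0, 0], [0, 0]] with rank 0, so corank 2. A Groebner basis of the Jacobian ideal J(f) in C{u,v} is {u^3, u^2/4 + v^3, u*v}; counting standard monomials gives mu = 5. Corank 2; j^3 = u^2*v has shape L^2 M (L != M), so D-series; mu = 5 gives D_5.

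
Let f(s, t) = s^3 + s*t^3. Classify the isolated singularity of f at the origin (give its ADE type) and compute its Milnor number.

The Hessian of f at 0 has rank 0. Corank 2; j^3 = s^3 is a perfect cube, so E-series; the 4-jet and mu = 7 give E_7.

Type E7, Milnor number mu = 7.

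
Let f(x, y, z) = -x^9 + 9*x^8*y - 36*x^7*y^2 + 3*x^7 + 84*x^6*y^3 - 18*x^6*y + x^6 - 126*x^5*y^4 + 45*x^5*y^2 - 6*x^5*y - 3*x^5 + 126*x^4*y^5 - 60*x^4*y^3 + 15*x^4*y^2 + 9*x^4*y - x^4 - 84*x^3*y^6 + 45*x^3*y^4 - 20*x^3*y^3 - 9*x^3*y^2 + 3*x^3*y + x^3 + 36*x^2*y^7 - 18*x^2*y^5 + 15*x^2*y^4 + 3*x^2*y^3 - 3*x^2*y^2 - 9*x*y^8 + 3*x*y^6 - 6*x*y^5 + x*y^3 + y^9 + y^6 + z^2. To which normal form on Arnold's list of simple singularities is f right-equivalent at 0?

The Hessian of f at 0 is [[0, 0, 0], [0, 0, 0], [0, 0, 2]] with rank 1, so corank 2. A Groebner basis of the Jacobian ideal J(f) in C{x,y,z} is {3*x^2 + y^4 + y^3, x^3, x^2*y - x^2 - y^3/3, -2*x^2 + x*y^2 - 2*y^3/3, z}; counting standard monomials gives mu = 7. Corank 2; j^3 = x^3 is a perfect cube, so E-series; the 4-jet and mu = 7 give E_7.

E7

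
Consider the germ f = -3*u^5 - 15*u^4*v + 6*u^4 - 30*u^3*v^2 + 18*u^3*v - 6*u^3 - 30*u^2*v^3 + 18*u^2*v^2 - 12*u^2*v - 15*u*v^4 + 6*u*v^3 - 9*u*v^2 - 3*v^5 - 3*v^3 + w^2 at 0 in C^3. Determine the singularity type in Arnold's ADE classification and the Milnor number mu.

Type D_{4}, Milnor number mu = 4.

The Hessian of f at 0 has rank 1. Corank 2; j^3 = -3*(u + v)*(2*u^2 + 2*u*v + v^2) splits into three distinct lines over C (the quadratic factor has nonzero discriminant), so D_4.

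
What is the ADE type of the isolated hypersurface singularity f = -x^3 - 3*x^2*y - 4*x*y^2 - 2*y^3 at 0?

The Hessian of f at 0 has rank 0. Corank 2; j^3 = -(x + y)*(x^2 + 2*x*y + 2*y^2) splits into three distinct lines over C (the quadratic factor has nonzero discriminant), so D_4.

D4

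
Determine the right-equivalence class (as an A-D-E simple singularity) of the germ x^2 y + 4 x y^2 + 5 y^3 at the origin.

D_{4}

The Hessian of f at 0 is [[0, 0], [0, 0]] with rank 0, so corank 2. A Groebner basis of the Jacobian ideal J(f) in C{x,y} is {y^3, x^2 - y^2, x*y + 2*y^2}; counting standard monomials gives mu = 4. Corank 2; j^3 = y*(x^2 + 4*x*y + 5*y^2) splits into three distinct lines over C (the quadratic factor has nonzero discriminant), so D_4.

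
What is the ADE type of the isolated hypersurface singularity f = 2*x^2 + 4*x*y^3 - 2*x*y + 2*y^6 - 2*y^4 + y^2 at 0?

A1

The Hessian of f at 0 is [[4, -2], [-2, 2]] with rank 2, so corank 0. A Groebner basis of the Jacobian ideal J(f) in C{x,y} is {x, y}; counting standard monomials gives mu = 1. Corank 0: nondegenerate Morse point, so A_1.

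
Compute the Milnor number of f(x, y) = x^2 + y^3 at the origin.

The Hessian of f at 0 is [[2, 0], [0, 0]] with rank 1, so corank 1. A Groebner basis of the Jacobian ideal J(f) in C{x,y} is {y^2, x}; counting standard monomials gives mu = 2. Corank 1: A-series; mu = 2 gives A_2.

2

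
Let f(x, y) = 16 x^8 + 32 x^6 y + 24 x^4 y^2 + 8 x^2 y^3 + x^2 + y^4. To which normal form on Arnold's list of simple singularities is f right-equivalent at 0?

A3

The Hessian of f at 0 has rank 1. Corank 1: A-series; mu = 3 gives A_3.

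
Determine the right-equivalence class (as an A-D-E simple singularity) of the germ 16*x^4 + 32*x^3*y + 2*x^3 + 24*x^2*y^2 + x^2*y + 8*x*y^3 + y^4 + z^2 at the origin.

The Hessian of f at 0 is [[0, 0, 0], [0, 0, 0], [0, 0, 2]] with rank 1, so corank 2. A Groebner basis of the Jacobian ideal J(f) in C{x,y,z} is {x*y^2, -x*y/8 + y^3, x^2 + x*y/2, z}; counting standard monomials gives mu = 5. Corank 2; j^3 = x^2*(2*x + y) has shape L^2 M (L != M), so D-series; mu = 5 gives D_5.

D5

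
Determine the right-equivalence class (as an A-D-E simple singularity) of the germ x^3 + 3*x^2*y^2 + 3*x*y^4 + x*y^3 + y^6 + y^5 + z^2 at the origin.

E_{7}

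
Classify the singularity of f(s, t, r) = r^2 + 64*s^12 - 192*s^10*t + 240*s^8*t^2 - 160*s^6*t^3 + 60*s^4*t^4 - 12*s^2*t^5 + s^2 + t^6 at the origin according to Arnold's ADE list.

A_5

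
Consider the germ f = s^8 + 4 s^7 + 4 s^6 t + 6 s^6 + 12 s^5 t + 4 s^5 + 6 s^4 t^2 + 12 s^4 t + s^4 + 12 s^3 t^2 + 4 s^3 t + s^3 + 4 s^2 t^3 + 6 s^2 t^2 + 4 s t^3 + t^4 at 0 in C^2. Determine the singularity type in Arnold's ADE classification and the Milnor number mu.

Type E_{6}, Milnor number mu = 6.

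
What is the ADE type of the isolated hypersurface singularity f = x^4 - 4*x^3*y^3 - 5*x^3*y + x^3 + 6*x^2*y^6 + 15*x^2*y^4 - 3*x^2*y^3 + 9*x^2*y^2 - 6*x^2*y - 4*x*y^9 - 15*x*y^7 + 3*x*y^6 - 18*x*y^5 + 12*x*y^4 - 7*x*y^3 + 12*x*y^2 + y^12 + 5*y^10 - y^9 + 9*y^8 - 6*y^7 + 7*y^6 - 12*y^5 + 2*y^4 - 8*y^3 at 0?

E7

The Hessian of f at 0 has rank 0. Corank 2; j^3 = (x - 2*y)^3 is a perfect cube, so E-series; the 4-jet and mu = 7 give E_7.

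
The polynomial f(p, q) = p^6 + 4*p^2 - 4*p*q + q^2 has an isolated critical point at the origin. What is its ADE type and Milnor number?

The Hessian of f at 0 has rank 1. Corank 1: A-series; mu = 5 gives A_5.

Type A_5, Milnor number mu = 5.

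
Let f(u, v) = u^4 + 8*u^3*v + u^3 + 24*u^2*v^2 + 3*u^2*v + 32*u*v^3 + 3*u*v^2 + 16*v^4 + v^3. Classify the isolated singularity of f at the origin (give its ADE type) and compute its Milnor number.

Type E_6, Milnor number mu = 6.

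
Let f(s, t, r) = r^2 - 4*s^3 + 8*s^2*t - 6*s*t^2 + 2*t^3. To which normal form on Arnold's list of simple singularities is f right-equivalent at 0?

D_{4}

The Hessian of f at 0 is [[0, 0, 0], [0, 0, 0], [0, 0, 2]] with rank 1, so corank 2. A Groebner basis of the Jacobian ideal J(f) in C{s,t,r} is {t^3, s^2 - 3*t^2/2, s*t - 3*t^2/2, r}; counting standard monomials gives mu = 4. Corank 2; j^3 = -2*(s - t)*(2*s^2 - 2*s*t + t^2) splits into three distinct lines over C (the quadratic factor has nonzero discriminant), so D_4.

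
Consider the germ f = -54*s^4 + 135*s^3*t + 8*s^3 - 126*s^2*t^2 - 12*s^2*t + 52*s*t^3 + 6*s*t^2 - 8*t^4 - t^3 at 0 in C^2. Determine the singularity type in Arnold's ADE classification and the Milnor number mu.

Type E_{7}, Milnor number mu = 7.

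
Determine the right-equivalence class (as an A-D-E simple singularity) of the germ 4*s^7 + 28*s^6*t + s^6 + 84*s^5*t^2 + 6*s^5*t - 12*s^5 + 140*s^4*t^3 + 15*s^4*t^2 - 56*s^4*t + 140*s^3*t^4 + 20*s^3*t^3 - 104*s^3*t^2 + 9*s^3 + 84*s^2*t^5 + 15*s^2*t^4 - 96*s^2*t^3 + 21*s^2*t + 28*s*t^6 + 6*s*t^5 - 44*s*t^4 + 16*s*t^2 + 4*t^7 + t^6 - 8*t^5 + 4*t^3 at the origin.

The Hessian of f at 0 is [[0, 0], [0, 0]] with rank 0, so corank 2. A Groebner basis of the Jacobian ideal J(f) in C{s,t} is {-243*s^2/2 - 405*s*t/2 + t^4 - 81*t^2, s^3 + 12*s^2 + 16*s*t + 8*t^3/27 + 16*t^2/3, s^2*t - 12*s^2 - 16*s*t - 4*t^3/9 - 16*t^2/3, 9*s^2 + s*t^2 + 12*s*t + 2*t^3/3 + 4*t^2}; counting standard monomials gives mu = 7. Corank 2; j^3 = (s + t)*(3*s + 2*t)^2 has shape L^2 M (L != M), so D-series; mu = 7 gives D_7.

D_{7}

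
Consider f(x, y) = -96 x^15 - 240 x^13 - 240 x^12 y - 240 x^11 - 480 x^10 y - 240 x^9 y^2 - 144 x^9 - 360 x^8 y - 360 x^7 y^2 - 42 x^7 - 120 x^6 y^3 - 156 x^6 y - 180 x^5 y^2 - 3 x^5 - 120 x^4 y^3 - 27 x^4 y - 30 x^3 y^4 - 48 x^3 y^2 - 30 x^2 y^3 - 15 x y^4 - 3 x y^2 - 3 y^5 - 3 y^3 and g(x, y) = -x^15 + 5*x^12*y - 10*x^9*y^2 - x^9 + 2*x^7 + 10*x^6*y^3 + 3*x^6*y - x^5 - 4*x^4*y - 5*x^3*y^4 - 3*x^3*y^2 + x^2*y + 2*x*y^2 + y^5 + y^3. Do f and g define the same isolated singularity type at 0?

The Hessian of f at 0 is [[0, 0], [0, 0]] with rank 0, so corank 2. A Groebner basis of the Jacobian ideal J(f) in C{x,y} is {x^4 + y^2/5, y^3, x*y + 3*y^2/5}; counting standard monomials gives mu = 6. Corank 2; j^3 = -3*y^2*(x + y) has shape L^2 M (L != M), so D-series; mu = 6 gives D_6. The Hessian of g at 0 is [[0, 0], [0, 0]] with rank 0, so corank 2. A Groebner basis of the Jacobian ideal J(g) in C{x,y} is {x*y + y^4 + y^2, x*y^2 + y^3, x^2 - 3*x*y - 4*y^2}; counting standard monomials gives mu = 6. Corank 2; j^3 = y*(x + y)^2 has shape L^2 M (L != M), so D-series; mu = 6 gives D_6. Both have type D_6, hence right-equivalent.

Yes.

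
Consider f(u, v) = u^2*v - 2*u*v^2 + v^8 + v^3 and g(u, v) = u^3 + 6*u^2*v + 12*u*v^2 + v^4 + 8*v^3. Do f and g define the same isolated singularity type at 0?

No.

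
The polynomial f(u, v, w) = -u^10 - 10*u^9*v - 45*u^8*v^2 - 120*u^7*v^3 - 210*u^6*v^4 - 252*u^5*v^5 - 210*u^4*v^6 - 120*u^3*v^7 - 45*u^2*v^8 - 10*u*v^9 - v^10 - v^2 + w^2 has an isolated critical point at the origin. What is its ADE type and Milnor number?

Type A9, Milnor number mu = 9.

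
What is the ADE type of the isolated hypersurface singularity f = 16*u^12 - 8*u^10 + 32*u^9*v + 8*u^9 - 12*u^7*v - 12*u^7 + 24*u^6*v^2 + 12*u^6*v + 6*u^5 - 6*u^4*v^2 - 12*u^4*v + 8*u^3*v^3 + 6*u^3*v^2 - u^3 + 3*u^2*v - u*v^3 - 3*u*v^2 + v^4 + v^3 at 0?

The Hessian of f at 0 has rank 0. Corank 2; j^3 = -(u - v)^3 is a perfect cube, so E-series; the 4-jet and mu = 7 give E_7.

E7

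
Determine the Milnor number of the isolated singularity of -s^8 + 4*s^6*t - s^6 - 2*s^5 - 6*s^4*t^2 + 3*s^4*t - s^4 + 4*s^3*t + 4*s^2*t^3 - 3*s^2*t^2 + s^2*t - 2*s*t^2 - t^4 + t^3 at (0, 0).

The Hessian of f at 0 has rank 0. Corank 2; j^3 = t*(s - t)^2 has shape L^2 M (L != M), so D-series; mu = 5 gives D_5.

5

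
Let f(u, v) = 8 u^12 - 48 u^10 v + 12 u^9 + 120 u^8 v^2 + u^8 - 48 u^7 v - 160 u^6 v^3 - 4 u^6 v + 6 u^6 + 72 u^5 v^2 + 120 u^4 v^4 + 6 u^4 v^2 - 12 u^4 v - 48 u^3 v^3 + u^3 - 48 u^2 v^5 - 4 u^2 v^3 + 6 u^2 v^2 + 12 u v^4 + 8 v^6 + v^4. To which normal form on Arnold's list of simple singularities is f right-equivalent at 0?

E_{6}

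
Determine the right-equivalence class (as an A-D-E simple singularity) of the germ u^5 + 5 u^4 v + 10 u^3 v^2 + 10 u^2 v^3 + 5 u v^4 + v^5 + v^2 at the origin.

A_{4}

The Hessian of f at 0 has rank 1. Corank 1: A-series; mu = 4 gives A_4.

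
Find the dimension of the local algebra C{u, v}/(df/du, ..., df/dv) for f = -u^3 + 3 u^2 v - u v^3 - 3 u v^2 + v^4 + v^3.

7

The Hessian of f at 0 is [[0, 0], [0, 0]] with rank 0, so corank 2. A Groebner basis of the Jacobian ideal J(f) in C{u,v} is {u^3 - 3*u^2*v - 6*u^2 + 12*u*v - 6*v^2, 3*u^2 + u*v^2 - 6*u*v + 3*v^2, 3*u^2 - 6*u*v + v^3 + 3*v^2}; counting standard monomials gives mu = 7. Corank 2; j^3 = -(u - v)^3 is a perfect cube, so E-series; the 4-jet and mu = 7 give E_7.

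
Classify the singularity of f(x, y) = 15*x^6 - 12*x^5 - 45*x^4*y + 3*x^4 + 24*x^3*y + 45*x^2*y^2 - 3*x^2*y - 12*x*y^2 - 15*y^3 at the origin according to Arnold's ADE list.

D_{4}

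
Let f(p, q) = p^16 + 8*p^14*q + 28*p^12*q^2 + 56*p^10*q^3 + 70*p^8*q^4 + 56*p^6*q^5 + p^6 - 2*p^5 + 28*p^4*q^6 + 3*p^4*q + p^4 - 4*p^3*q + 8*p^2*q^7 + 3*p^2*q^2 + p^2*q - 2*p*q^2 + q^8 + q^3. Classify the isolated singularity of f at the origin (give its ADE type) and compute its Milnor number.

Type D_{9}, Milnor number mu = 9.

The Hessian of f at 0 has rank 0. Corank 2; j^3 = q*(p - q)^2 has shape L^2 M (L != M), so D-series; mu = 9 gives D_9.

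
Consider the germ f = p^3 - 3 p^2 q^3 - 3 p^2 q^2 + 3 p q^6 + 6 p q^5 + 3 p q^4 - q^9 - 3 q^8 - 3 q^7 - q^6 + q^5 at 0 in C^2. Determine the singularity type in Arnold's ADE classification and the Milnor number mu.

The Hessian of f at 0 is [[0, 0], [0, 0]] with rank 0, so corank 2. A Groebner basis of the Jacobian ideal J(f) in C{p,q} is {-p^2/2 + p*q^3 + p*q^2, q^4, p^3, p^2*q - p^2 + 2*p*q^2}; counting standard monomials gives mu = 8. Corank 2; j^3 = p^3 is a perfect cube, so E-series; the 5-jet and mu = 8 give E_8.

Type E8, Milnor number mu = 8.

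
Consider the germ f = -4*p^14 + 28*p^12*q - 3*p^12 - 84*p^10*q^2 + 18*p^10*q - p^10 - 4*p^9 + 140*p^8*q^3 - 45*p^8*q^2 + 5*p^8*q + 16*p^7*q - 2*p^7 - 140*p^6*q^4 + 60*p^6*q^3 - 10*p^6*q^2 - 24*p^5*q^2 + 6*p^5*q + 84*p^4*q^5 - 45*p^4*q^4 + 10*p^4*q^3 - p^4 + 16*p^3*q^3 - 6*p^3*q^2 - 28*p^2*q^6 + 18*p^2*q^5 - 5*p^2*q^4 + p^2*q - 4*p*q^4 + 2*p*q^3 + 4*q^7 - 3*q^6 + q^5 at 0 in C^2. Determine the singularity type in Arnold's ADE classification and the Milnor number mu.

Type D7, Milnor number mu = 7.

The Hessian of f at 0 has rank 0. Corank 2; j^3 = p^2*q has shape L^2 M (L != M), so D-series; mu = 7 gives D_7.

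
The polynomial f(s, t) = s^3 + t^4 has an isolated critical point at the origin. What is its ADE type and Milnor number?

Type E6, Milnor number mu = 6.

The Hessian of f at 0 has rank 0. Corank 2; j^3 = s^3 is a perfect cube, so E-series; the 4-jet and mu = 6 give E_6.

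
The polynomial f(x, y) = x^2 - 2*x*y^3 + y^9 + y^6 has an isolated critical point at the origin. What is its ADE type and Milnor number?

Type A_8, Milnor number mu = 8.

The Hessian of f at 0 is [[2, 0], [0, 0]] with rank 1, so corank 1. A Groebner basis of the Jacobian ideal J(f) in C{x,y} is {x^2*y^2, x^3, -x + y^3}; counting standard monomials gives mu = 8. Corank 1: A-series; mu = 8 gives A_8.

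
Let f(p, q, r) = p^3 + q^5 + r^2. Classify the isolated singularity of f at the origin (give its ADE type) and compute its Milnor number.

Type E8, Milnor number mu = 8.

The Hessian of f at 0 has rank 1. Corank 2; j^3 = p^3 is a perfect cube, so E-series; the 5-jet and mu = 8 give E_8.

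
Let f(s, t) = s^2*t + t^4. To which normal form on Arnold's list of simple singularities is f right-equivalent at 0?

The Hessian of f at 0 has rank 0. Corank 2; j^3 = s^2*t has shape L^2 M (L != M), so D-series; mu = 5 gives D_5.

D_{5}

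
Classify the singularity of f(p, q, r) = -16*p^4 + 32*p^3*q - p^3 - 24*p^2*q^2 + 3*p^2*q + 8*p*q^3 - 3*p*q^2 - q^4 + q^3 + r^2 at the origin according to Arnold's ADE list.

The Hessian of f at 0 is [[0, 0, 0], [0, 0, 0], [0, 0, 2]] with rank 1, so corank 2. A Groebner basis of the Jacobian ideal J(f) in C{p,q,r} is {q^4, p*q^2 - 5*q^3/6, p^2 - 2*p*q + q^2, r}; counting standard monomials gives mu = 6. Corank 2; j^3 = -(p - q)^3 is a perfect cube, so E-series; the 4-jet and mu = 6 give E_6.

E_{6}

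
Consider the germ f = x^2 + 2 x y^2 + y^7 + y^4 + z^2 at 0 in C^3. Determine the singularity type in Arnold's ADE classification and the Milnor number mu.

The Hessian of f at 0 is [[2, 0, 0], [0, 0, 0], [0, 0, 2]] with rank 2, so corank 1. A Groebner basis of the Jacobian ideal J(f) in C{x,y,z} is {x^3, x + y^2, z}; counting standard monomials gives mu = 6. Corank 1: A-series; mu = 6 gives A_6.

Type A_{6}, Milnor number mu = 6.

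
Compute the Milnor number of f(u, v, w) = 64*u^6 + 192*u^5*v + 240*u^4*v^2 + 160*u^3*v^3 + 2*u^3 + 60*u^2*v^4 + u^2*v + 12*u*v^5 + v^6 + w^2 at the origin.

7

The Hessian of f at 0 has rank 1. Corank 2; j^3 = u^2*(2*u + v) has shape L^2 M (L != M), so D-series; mu = 7 gives D_7.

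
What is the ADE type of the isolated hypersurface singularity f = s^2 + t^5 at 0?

A4

The Hessian of f at 0 has rank 1. Corank 1: A-series; mu = 4 gives A_4.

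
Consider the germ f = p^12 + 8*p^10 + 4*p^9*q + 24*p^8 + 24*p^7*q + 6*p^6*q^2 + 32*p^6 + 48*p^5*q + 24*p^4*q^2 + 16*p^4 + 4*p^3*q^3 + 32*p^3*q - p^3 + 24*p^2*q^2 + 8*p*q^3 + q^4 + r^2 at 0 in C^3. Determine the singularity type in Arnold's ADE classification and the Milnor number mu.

The Hessian of f at 0 has rank 1. Corank 2; j^3 = -p^3 is a perfect cube, so E-series; the 4-jet and mu = 6 give E_6.

Type E6, Milnor number mu = 6.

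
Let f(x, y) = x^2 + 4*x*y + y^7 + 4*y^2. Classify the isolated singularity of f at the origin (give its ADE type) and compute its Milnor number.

Type A6, Milnor number mu = 6.

The Hessian of f at 0 has rank 1. Corank 1: A-series; mu = 6 gives A_6.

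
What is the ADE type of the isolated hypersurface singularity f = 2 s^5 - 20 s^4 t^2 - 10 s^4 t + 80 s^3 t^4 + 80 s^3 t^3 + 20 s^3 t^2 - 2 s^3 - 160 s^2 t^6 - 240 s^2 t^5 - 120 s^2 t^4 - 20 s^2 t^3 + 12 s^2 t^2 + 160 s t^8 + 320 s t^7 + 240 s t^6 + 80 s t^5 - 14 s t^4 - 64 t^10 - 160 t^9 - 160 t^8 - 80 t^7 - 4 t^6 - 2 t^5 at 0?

E_8

The Hessian of f at 0 is [[0, 0], [0, 0]] with rank 0, so corank 2. A Groebner basis of the Jacobian ideal J(f) in C{s,t} is {s^2/16 + s*t^3 - s*t^2/4, s^2/4 - s*t^2 + t^4, s^3, s^2*t + s^2/4 - s*t^2}; counting standard monomials gives mu = 8. Corank 2; j^3 = -2*s^3 is a perfect cube, so E-series; the 5-jet and mu = 8 give E_8.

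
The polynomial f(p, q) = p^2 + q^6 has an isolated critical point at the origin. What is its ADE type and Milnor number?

Type A_{5}, Milnor number mu = 5.

The Hessian of f at 0 has rank 1. Corank 1: A-series; mu = 5 gives A_5.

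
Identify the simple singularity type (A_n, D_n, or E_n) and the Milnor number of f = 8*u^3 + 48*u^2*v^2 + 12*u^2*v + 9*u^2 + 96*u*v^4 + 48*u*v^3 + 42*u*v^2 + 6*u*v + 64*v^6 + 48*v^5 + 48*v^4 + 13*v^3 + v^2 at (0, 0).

Type A_2, Milnor number mu = 2.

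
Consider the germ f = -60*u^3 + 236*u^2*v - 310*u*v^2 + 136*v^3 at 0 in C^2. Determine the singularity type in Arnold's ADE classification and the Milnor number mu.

Type D_{4}, Milnor number mu = 4.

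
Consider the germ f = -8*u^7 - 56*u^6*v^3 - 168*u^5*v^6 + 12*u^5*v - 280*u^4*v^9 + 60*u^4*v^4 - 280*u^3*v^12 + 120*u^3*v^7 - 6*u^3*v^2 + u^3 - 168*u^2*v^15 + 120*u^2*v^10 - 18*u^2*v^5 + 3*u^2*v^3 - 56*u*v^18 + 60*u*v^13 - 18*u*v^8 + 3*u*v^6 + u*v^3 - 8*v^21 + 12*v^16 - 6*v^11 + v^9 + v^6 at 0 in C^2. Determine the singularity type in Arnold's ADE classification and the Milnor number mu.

The Hessian of f at 0 has rank 0. Corank 2; j^3 = u^3 is a perfect cube, so E-series; the 4-jet and mu = 7 give E_7.

Type E_{7}, Milnor number mu = 7.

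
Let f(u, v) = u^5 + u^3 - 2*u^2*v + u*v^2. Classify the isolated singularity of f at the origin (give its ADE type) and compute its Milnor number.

Type D_6, Milnor number mu = 6.

The Hessian of f at 0 is [[0, 0], [0, 0]] with rank 0, so corank 2. A Groebner basis of the Jacobian ideal J(f) in C{u,v} is {-u*v/5 + v^4 + v^2/5, u*v^2 - v^3, u^2 - u*v}; counting standard monomials gives mu = 6. Corank 2; j^3 = u*(u - v)^2 has shape L^2 M (L != M), so D-series; mu = 6 gives D_6.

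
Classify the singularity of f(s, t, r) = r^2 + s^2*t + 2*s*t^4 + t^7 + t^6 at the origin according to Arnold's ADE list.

The Hessian of f at 0 is [[0, 0, 0], [0, 0, 0], [0, 0, 2]] with rank 1, so corank 2. A Groebner basis of the Jacobian ideal J(f) in C{s,t,r} is {s*t + t^4, s^3, s^2*t, -s^2/6 + s*t^2, r}; counting standard monomials gives mu = 7. Corank 2; j^3 = s^2*t has shape L^2 M (L != M), so D-series; mu = 7 gives D_7.

D_7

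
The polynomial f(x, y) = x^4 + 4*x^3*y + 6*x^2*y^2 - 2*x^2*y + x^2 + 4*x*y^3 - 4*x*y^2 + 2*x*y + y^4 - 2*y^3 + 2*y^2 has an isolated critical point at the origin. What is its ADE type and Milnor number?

The Hessian of f at 0 is [[2, 2], [2, 4]] with rank 2, so corank 0. A Groebner basis of the Jacobian ideal J(f) in C{x,y} is {x, y}; counting standard monomials gives mu = 1. Corank 0: nondegenerate Morse point, so A_1.

Type A_{1}, Milnor number mu = 1.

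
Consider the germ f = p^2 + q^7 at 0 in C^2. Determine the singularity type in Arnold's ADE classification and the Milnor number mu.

The Hessian of f at 0 has rank 1. Corank 1: A-series; mu = 6 gives A_6.

Type A_6, Milnor number mu = 6.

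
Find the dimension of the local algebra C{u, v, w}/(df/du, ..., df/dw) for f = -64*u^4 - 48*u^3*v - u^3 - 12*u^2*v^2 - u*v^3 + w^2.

7

The Hessian of f at 0 is [[0, 0, 0], [0, 0, 0], [0, 0, 2]] with rank 1, so corank 2. A Groebner basis of the Jacobian ideal J(f) in C{u,v,w} is {3*u^2/16 + v^4 + v^3/16, u^3, u^2*v - u^2/16 - v^3/48, u^2/2 + u*v^2 + v^3/6, w}; counting standard monomials gives mu = 7. Corank 2; j^3 = -u^3 is a perfect cube, so E-series; the 4-jet and mu = 7 give E_7.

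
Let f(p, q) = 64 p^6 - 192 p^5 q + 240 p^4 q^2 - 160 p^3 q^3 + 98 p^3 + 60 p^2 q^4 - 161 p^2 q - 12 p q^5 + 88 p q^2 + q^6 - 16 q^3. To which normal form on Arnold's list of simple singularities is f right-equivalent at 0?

The Hessian of f at 0 has rank 0. Corank 2; j^3 = (2*p - q)*(7*p - 4*q)^2 has shape L^2 M (L != M), so D-series; mu = 7 gives D_7.

D7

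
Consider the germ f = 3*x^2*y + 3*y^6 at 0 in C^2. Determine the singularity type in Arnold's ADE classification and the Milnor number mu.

The Hessian of f at 0 has rank 0. Corank 2; j^3 = 3*x^2*y has shape L^2 M (L != M), so D-series; mu = 7 gives D_7.

Type D_{7}, Milnor number mu = 7.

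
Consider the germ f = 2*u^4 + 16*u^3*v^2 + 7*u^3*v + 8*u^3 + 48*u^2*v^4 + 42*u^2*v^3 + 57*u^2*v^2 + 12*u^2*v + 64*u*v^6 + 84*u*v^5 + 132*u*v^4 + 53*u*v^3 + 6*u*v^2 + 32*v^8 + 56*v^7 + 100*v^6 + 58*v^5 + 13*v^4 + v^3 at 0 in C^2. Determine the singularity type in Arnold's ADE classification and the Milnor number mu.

Type E_{7}, Milnor number mu = 7.

The Hessian of f at 0 has rank 0. Corank 2; j^3 = (2*u + v)^3 is a perfect cube, so E-series; the 4-jet and mu = 7 give E_7.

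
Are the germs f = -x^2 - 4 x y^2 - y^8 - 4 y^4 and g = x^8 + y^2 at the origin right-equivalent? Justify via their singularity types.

Yes.

The Hessian of f at 0 is [[-2, 0], [0, 0]] with rank 1, so corank 1. A Groebner basis of the Jacobian ideal J(f) in C{x,y} is {x^4, x^3*y, x/2 + y^2}; counting standard monomials gives mu = 7. Corank 1: A-series; mu = 7 gives A_7. The Hessian of g at 0 is [[0, 0], [0, 2]] with rank 1, so corank 1. A Groebner basis of the Jacobian ideal J(g) in C{x,y} is {x^7, y}; counting standard monomials gives mu = 7. Corank 1: A-series; mu = 7 gives A_7. Both have type A_7, hence right-equivalent.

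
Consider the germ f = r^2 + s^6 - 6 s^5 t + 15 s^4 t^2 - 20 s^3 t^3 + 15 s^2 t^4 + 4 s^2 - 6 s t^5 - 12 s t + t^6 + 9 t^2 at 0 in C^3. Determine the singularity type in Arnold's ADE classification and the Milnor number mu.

Type A_{5}, Milnor number mu = 5.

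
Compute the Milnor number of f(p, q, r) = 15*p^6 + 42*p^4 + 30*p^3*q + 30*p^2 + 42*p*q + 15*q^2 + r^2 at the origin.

The Hessian of f at 0 is [[60, 42, 0], [42, 30, 0], [0, 0, 2]] with rank 3, so corank 0. A Groebner basis of the Jacobian ideal J(f) in C{p,q,r} is {p, q, r}; counting standard monomials gives mu = 1. Corank 0: nondegenerate Morse point, so A_1.

1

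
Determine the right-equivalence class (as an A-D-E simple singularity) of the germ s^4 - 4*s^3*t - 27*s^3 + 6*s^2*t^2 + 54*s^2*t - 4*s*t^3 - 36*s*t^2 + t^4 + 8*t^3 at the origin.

The Hessian of f at 0 is [[0, 0], [0, 0]] with rank 0, so corank 2. A Groebner basis of the Jacobian ideal J(f) in C{s,t} is {t^4, s*t^2 - 7*t^3/9, s^2 - 4*s*t/3 + 4*t^2/9}; counting standard monomials gives mu = 6. Corank 2; j^3 = -(3*s - 2*t)^3 is a perfect cube, so E-series; the 4-jet and mu = 6 give E_6.

E6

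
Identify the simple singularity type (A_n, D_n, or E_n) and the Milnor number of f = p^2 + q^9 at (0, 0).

Type A8, Milnor number mu = 8.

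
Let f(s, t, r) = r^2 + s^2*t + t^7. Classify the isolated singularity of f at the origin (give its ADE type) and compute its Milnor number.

Type D_8, Milnor number mu = 8.

The Hessian of f at 0 has rank 1. Corank 2; j^3 = s^2*t has shape L^2 M (L != M), so D-series; mu = 8 gives D_8.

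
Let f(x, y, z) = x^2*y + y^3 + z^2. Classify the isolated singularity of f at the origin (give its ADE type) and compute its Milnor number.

Type D4, Milnor number mu = 4.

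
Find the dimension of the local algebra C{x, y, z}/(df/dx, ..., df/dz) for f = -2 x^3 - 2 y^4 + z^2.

The Hessian of f at 0 has rank 1. Corank 2; j^3 = -2*x^3 is a perfect cube, so E-series; the 4-jet and mu = 6 give E_6.

6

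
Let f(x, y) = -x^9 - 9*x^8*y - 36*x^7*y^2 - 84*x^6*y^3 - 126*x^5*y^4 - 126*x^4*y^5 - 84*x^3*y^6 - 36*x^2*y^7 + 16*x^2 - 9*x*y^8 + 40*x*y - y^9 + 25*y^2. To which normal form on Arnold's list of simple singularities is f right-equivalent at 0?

A_8

The Hessian of f at 0 is [[32, 40], [40, 50]] with rank 1, so corank 1. A Groebner basis of the Jacobian ideal J(f) in C{x,y} is {y^8, x + 5*y/4}; counting standard monomials gives mu = 8. Corank 1: A-series; mu = 8 gives A_8.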